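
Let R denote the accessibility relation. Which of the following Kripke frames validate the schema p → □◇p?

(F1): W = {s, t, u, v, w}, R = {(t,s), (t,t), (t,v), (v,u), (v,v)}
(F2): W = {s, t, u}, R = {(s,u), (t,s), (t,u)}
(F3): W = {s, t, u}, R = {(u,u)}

The schema corresponds to symmetry: ∀x ∀y (Rxy → Ryx).
(F1): fails — Rtv but not Rvt.
(F2): fails — Rsu but not Rus.
(F3): condition met.
Valid on: (F3).

(F3)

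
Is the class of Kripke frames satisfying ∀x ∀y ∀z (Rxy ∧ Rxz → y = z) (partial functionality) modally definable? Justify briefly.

This is a Sahlqvist condition; the CD axiom ◇p → □p defines it.
Suppose ◇p→□p is valid. Take Rxy, Rxz and set V(p)={y}. Then ◇p at x, so □p at x, so p at z, i.e. z=y.

Yes, by ◇p → □p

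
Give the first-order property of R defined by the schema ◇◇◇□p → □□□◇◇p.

This is a Sahlqvist (Geach-type) schema ◇^3□^1p → □^3◇^2p.
Minimal-valuation argument: fix x; take any y with xR^3y and any z with xR^3z. Set V(p) to the set of worlds R-reachable from y in exactly 1 step. Then □^1p holds at y, so the antecedent holds at x; validity forces ◇^2p at z, giving a w with zR^2w and yR^1w.
First-order correspondent: ∀x ∀y ∀z ((xR³y ∧ xR³z) → ∃w (yRw ∧ zR²w)).

∀x ∀y ∀z ((xR³y ∧ xR³z) → ∃w (yRw ∧ zR²w))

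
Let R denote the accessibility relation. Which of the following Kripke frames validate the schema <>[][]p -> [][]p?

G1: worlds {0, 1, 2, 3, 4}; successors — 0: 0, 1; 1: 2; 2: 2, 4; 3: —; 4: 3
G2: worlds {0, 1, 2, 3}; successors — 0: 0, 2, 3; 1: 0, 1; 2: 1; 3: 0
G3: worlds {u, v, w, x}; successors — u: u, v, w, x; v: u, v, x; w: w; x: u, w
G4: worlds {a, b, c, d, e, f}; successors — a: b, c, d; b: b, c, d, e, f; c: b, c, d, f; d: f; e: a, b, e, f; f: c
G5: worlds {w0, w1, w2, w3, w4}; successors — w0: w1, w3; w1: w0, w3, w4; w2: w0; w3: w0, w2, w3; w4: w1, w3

none

This is the axiom for a generalized confluence (Geach) condition; its first-order frame correspondent is forall x forall y forall z ((xRy & x R^2 z) -> exists w (y R^2 w & z = w)).
G1: fails — 0R1, 0R²0 but no w with 1R²w and 0=w.
G2: fails — 0R2, 0R²2 but no w with 2R²w and 2=w.
G3: fails — uRw, uR²u but no t with wR²t and u=t.
G4: fails — aRd, aR²b but no w with dR²w and b=w.
G5: fails — w0Rw1, w0R²w4 but no w with w1R²w and w4=w.
Valid on no frame.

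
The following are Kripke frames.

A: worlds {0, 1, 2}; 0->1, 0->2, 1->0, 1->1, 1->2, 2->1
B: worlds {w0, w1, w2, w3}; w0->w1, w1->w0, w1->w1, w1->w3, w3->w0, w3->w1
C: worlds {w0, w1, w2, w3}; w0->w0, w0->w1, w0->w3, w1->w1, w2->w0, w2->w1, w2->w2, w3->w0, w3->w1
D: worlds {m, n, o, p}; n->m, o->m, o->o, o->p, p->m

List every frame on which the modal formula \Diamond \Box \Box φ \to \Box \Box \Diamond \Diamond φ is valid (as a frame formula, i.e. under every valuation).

Frame correspondent (Sahlqvist): \forall x \forall y \forall z ((xRy \wedge x R^2 z) \to \exists w (y R^2 w \wedge z R^2 w)) — i.e. a generalized confluence (Geach) condition.
A: ✓.
B: ✓.
C: ✓.
D: fails — oRm, oR²m but no w with mR²w and mR²w.

A, B, C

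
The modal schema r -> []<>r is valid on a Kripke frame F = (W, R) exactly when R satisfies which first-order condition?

symmetry: forall x forall y (Rxy -> Ryx)

Suppose r→□◇r is valid. Take Rxy and set V(r)={x}. Then r at x, so □◇r at x, so ◇r at y, so some z with Ryz has r; z=x, i.e. Ryx.
Conversely, any frame satisfying forall x forall y (Rxy -> Ryx) validates the schema.
Frame condition: forall x forall y (Rxy -> Ryx).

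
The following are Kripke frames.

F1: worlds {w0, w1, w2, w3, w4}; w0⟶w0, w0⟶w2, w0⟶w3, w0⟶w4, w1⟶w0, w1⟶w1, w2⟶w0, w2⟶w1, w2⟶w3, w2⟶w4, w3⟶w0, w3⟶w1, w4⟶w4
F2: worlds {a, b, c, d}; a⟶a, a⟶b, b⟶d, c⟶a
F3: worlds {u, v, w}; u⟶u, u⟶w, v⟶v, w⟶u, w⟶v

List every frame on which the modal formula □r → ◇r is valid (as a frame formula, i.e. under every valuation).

F1, F3

The schema corresponds to seriality: ∀x ∃y Rxy.
F1: satisfies the condition.
F2: fails — world d has no successor.
F3: satisfies the condition.
Valid on: F1, F3.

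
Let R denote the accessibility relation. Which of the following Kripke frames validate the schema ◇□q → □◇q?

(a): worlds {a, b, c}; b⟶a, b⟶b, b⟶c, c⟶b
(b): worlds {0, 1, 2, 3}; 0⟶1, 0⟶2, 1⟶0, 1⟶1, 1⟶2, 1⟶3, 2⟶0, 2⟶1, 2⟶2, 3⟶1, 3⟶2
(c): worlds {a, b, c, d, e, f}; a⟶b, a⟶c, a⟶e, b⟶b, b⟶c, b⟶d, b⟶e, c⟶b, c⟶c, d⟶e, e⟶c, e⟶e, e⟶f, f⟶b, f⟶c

This is the axiom for convergence; its first-order frame correspondent is ∀x ∀y ∀z (Rxy ∧ Rxz → ∃w (Ryw ∧ Rzw)).
(a): fails — Rba and Rba but a and a have no common successor.
(b): holds.
(c): fails — Rbc and Rbd but c and d have no common successor.
Valid on: (b).

(b)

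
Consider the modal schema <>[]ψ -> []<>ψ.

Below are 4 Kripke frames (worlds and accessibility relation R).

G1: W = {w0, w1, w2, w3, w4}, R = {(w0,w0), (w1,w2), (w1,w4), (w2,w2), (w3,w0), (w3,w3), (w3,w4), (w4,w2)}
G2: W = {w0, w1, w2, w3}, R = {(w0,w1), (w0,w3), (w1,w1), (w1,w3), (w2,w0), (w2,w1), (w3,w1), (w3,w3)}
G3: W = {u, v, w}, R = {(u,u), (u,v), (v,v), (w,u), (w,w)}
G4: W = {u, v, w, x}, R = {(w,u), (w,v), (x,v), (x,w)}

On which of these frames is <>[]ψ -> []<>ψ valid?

G2, G3

The schema corresponds to convergence: forall x forall y forall z (Rxy & Rxz -> exists w (Ryw & Rzw)).
G1: fails — Rw3w0 and Rw3w4 but w0 and w4 have no common successor.
G2: condition met.
G3: condition met.
G4: fails — Rwu and Rwu but u and u have no common successor.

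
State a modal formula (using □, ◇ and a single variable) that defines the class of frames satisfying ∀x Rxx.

A defining formula is □q → q (the T axiom).
Suppose □q→q is valid. At any x set V(q)={w : Rxw}. Then □q holds at x, so q holds at x, i.e. Rxx.

□q → q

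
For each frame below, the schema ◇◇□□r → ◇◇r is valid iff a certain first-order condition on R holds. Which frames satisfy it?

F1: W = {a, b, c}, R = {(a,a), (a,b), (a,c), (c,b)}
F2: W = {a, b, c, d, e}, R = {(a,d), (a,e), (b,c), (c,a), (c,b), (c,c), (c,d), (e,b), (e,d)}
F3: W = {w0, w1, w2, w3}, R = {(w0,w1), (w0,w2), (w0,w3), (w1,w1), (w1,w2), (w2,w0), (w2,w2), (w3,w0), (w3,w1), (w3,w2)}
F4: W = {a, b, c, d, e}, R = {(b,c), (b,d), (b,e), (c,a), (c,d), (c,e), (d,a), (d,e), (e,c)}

F3

The schema corresponds to a generalized confluence (Geach) condition: ∀x ∀y (xR²y → ∃w (yR²w ∧ xR²w)).
F1: fails — aR²b but no w with bR²w and aR²w.
F2: fails — aR²d but no w with dR²w and aR²w.
F3: holds.
F4: fails — bR²a but no w with aR²w and bR²w.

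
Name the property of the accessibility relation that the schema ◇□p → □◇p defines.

Suppose ◇□p→□◇p is valid. Take Rxy, Rxz and set V(p)={w : Ryw}. Then □p at y so ◇□p at x, so □◇p at x, so ◇p at z, giving w with Rzw and Ryw.

convergence: ∀x ∀y ∀z (Rxy ∧ Rxz → ∃w (Ryw ∧ Rzw))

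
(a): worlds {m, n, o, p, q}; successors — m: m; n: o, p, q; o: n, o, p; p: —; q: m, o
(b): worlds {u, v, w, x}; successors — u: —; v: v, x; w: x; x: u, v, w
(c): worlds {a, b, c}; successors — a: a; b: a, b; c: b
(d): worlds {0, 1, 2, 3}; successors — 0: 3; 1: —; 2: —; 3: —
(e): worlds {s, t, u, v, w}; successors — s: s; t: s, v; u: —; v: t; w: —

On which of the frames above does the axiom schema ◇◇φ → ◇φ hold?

(d)

Frame correspondent (Sahlqvist): ∀x ∀y (xR²y → ∃w (y = w ∧ xRw)) — i.e. a generalized confluence (Geach) condition.
(a): fails — nR²m but no w with m=w and nRw.
(b): fails — vR²u but no t with u=t and vRt.
(c): fails — cR²a but no w with a=w and cRw.
(d): holds.
(e): fails — tR²t but no w* with t=w* and tRw*.
Valid on: (d).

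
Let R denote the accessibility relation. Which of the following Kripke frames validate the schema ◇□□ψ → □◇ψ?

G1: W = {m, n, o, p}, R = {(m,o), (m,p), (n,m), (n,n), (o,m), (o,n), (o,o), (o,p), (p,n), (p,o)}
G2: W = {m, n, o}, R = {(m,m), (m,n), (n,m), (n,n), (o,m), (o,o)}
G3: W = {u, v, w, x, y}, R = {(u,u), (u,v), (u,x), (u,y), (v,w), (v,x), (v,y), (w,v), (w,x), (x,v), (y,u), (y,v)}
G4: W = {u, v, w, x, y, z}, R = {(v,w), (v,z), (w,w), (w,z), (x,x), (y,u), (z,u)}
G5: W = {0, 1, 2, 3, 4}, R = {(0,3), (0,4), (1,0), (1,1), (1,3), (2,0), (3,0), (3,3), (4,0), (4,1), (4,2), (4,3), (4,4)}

G1, G2

This is the axiom for a generalized confluence (Geach) condition; its first-order frame correspondent is ∀x ∀y ∀z ((xRy ∧ xRz) → ∃w (yR²w ∧ zRw)).
G1: holds.
G2: holds.
G3: fails — uRx, uRx but no t with xR²t and xRt.
G4: fails — vRz, vRw but no t with zR²t and wRt.
G5: fails — 4R2, 4R2 but no w with 2R²w and 2Rw.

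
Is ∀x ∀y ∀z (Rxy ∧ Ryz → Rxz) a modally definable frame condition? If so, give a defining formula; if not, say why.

Yes — defined by □p → □□p

Yes: it is transitivity, defined by the 4 schema □p → □□p.
Suppose □p→□□p is valid. Take Rxy, Ryz and set V(p)={w : Rxw}. Then □p at x, so □□p at x, so □p at y, so p at z, i.e. Rxz.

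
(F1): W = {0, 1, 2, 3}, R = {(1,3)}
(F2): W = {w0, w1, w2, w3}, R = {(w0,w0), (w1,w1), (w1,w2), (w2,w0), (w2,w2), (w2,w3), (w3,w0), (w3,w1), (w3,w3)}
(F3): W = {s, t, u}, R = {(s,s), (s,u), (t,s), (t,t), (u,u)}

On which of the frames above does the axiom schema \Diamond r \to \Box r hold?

(F1)

Frame correspondent (Sahlqvist): \forall x \forall y \forall z (Rxy \wedge Rxz \to y = z) — i.e. partial functionality.
(F1): condition met.
(F2): fails — w1 sees both w1 and w2.
(F3): fails — s sees both s and u.
Valid on: (F1).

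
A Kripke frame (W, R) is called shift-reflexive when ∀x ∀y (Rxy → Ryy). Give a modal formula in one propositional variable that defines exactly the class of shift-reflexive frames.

The condition is shift-reflexivity. The T□ schema □(□r → r) defines it.
Suppose □(□r→r) is valid. Take Rxy and set V(r)={w : Ryw}. Then at y, □r holds; since □(□r→r) at x, □r→r at y, so r at y, i.e. Ryy.

□(□r → r)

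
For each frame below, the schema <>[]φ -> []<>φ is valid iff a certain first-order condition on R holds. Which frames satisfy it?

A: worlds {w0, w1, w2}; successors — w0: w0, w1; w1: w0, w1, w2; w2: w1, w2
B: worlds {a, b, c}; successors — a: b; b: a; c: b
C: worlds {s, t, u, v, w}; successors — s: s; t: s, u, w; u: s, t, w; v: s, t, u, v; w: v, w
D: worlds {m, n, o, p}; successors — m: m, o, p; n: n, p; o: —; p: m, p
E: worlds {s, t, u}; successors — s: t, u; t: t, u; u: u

This is the axiom for convergence; its first-order frame correspondent is forall x forall y forall z (Rxy & Rxz -> exists w (Ryw & Rzw)).
A: holds.
B: holds.
C: fails — Rts and Rtw but s and w have no common successor.
D: fails — Rmo and Rmo but o and o have no common successor.
E: holds.

A, B, E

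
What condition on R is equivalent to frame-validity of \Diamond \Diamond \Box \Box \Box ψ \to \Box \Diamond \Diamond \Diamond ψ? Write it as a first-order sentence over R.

This is a Sahlqvist (Geach-type) schema ◇^2□^3ψ → □^1◇^3ψ.
First-order correspondent: \forall x \forall y \forall z ((x R^2 y \wedge xRz) \to \exists w (y R^3 w \wedge z R^3 w)).

\forall x \forall y \forall z ((x R^2 y \wedge xRz) \to \exists w (y R^3 w \wedge z R^3 w))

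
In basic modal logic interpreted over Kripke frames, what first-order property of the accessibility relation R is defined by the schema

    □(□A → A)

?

shift-reflexivity

Suppose □(□A→A) is valid. Take Rxy and set V(A)={w : Ryw}. Then at y, □A holds; since □(□A→A) at x, □A→A at y, so A at y, i.e. Ryy.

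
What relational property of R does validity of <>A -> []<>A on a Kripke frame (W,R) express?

Suppose ◇A→□◇A is valid. Take Rxy, Rxz and set V(A)={y}. Then ◇A at x, so □◇A at x, so ◇A at z, so some w with Rzw has A; w=y, i.e. Rzy. By symmetry of the argument, Ryz.

The Euclidean property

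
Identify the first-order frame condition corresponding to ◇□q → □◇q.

convergence: ∀x ∀y ∀z (Rxy ∧ Rxz → ∃w (Ryw ∧ Rzw))

Suppose ◇□q→□◇q is valid. Take Rxy, Rxz and set V(q)={w : Ryw}. Then □q at y so ◇□q at x, so □◇q at x, so ◇q at z, giving w with Rzw and Ryw.
Conversely, on a frame with convergence the schema holds at every world under every valuation.
So the correspondent is convergence.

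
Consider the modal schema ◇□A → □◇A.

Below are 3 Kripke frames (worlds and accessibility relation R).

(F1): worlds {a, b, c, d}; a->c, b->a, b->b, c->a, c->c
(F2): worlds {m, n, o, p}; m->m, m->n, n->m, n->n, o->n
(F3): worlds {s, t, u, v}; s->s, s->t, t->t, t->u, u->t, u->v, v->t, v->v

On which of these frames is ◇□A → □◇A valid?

This is the axiom for convergence; its first-order frame correspondent is ∀x ∀y ∀z (Rxy ∧ Rxz → ∃w (Ryw ∧ Rzw)).
(F1): fails — Rbb and Rba but b and a have no common successor.
(F2): holds.
(F3): holds.
Valid on: (F2), (F3).

(F2), (F3)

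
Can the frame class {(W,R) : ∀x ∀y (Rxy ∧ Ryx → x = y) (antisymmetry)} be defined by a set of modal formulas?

Modal frame validity is preserved under surjective bounded morphisms.
The 8-cycle (worlds w0,w1,w2,w3,w4,w5,w6,w7 with w0→w1→w2→w3→w4→w5→w6→w7→w0) is antisymmetric. Sending even-indexed worlds to s and odd-indexed worlds to t is a surjective bounded morphism onto the two-world frame with s↔t, which is not antisymmetric.
Hence antisymmetry is not modally definable.

Not definable by any modal formula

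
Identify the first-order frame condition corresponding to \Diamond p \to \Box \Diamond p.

the Euclidean property

This schema is the 5 axiom.
Its frame correspondent is the Euclidean property — \forall x \forall y \forall z (Rxy \wedge Rxz \to Ryz).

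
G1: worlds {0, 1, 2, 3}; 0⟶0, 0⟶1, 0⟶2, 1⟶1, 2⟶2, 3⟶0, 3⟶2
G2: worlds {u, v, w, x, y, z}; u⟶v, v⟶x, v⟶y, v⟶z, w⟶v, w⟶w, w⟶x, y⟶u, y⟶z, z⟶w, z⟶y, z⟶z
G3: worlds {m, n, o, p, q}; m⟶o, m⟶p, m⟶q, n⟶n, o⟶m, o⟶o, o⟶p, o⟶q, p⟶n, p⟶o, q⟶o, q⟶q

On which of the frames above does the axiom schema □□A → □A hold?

G1, G3

This is the axiom for density; its first-order frame correspondent is ∀x ∀y (Rxy → ∃z (Rxz ∧ Rzy)).
G1: condition met.
G2: fails — Ruv but no t with Rut and Rtv.
G3: condition met.
Valid on: G1, G3.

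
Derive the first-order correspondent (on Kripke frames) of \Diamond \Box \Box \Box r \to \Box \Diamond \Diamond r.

\forall x \forall y \forall z ((xRy \wedge xRz) \to \exists w (y R^3 w \wedge z R^2 w))

This is a Sahlqvist (Geach-type) schema ◇^1□^3r → □^1◇^2r.
First-order correspondent: \forall x \forall y \forall z ((xRy \wedge xRz) \to \exists w (y R^3 w \wedge z R^2 w)).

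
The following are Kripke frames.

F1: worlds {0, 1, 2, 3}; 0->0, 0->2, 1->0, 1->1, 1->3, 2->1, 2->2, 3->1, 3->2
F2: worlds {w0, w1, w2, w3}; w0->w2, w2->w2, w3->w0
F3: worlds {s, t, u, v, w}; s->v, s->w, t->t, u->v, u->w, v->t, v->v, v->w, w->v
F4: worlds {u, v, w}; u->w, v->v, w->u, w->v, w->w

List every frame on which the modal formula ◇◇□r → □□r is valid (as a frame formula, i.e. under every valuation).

Frame correspondent (Sahlqvist): ∀x ∀y ∀z ((xR²y ∧ xR²z) → ∃w (yRw ∧ z = w)) — i.e. a generalized confluence (Geach) condition.
F1: fails — 0R²0, 0R²1 but no w with 0Rw and 1=w.
F2: condition met.
F3: fails — sR²t, sR²v but no w* with tRw* and v=w*.
F4: fails — uR²u, uR²u but no t with uRt and u=t.
Valid on: F2.

F2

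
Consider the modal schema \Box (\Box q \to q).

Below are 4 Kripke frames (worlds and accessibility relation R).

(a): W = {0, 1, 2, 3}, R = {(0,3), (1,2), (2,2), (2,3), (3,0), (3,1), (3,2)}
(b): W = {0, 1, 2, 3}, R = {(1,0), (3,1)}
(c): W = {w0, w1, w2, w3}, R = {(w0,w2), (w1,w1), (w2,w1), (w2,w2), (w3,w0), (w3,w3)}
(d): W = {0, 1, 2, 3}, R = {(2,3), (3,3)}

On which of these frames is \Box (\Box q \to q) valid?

(d)

This is the axiom for shift-reflexivity; its first-order frame correspondent is \forall x \forall y (Rxy \to Ryy).
(a): fails — R31 but not R11.
(b): fails — R10 but not R00.
(c): fails — Rw3w0 but not Rw0w0.
(d): ✓.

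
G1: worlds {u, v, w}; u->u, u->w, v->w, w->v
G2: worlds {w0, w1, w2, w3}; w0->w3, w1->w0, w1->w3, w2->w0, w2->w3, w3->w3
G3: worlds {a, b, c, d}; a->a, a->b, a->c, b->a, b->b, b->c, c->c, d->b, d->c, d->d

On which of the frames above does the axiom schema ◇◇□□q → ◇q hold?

This is the axiom for a generalized confluence (Geach) condition; its first-order frame correspondent is ∀x ∀y (xR²y → ∃w (yR²w ∧ xRw)).
G1: fails — uR²v but no t with vR²t and uRt.
G2: ✓.
G3: ✓.

G2, G3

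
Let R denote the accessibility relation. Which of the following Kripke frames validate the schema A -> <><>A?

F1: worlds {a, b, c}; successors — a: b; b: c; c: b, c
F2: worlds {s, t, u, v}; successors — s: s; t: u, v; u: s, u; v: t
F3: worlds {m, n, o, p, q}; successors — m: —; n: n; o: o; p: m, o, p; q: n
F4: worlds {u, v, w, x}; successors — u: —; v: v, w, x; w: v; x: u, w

The schema corresponds to a generalized confluence (Geach) condition: forall x exists w (x = w & x R^2 w).
F1: fails — at a but no w with a=w and aR²w.
F2: condition met.
F3: fails — at m but no w with m=w and mR²w.
F4: fails — at u but no t with u=t and uR²t.

F2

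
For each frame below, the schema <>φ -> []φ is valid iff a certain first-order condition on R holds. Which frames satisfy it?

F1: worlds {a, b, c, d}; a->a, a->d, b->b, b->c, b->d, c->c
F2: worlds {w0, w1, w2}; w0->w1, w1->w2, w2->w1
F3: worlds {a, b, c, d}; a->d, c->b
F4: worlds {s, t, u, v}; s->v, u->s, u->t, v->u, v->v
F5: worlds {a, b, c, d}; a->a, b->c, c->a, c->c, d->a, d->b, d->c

F2, F3

Frame correspondent (Sahlqvist): forall x forall y forall z (Rxy & Rxz -> y = z) — i.e. partial functionality.
F1: fails — a sees both a and d.
F2: condition met.
F3: condition met.
F4: fails — u sees both s and t.
F5: fails — c sees both a and c.
Valid on: F2, F3.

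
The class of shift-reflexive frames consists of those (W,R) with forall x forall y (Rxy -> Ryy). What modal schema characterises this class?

A defining formula is □(□ψ → ψ) (the T□ axiom).
Suppose □(□ψ→ψ) is valid. Take Rxy and set V(ψ)={w : Ryw}. Then at y, □ψ holds; since □(□ψ→ψ) at x, □ψ→ψ at y, so ψ at y, i.e. Ryy.

□(□ψ → ψ)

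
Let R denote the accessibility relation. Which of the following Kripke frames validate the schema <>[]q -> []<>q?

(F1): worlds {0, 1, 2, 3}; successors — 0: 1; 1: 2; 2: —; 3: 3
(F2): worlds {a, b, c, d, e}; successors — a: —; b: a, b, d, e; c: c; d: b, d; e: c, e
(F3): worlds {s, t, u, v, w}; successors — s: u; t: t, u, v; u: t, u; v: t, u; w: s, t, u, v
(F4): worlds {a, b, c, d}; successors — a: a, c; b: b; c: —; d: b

This is the axiom for convergence; its first-order frame correspondent is forall x forall y forall z (Rxy & Rxz -> exists w (Ryw & Rzw)).
(F1): fails — R12 and R12 but 2 and 2 have no common successor.
(F2): fails — Rbb and Rba but b and a have no common successor.
(F3): satisfies the condition.
(F4): fails — Raa and Rac but a and c have no common successor.
Valid on: (F3).

(F3)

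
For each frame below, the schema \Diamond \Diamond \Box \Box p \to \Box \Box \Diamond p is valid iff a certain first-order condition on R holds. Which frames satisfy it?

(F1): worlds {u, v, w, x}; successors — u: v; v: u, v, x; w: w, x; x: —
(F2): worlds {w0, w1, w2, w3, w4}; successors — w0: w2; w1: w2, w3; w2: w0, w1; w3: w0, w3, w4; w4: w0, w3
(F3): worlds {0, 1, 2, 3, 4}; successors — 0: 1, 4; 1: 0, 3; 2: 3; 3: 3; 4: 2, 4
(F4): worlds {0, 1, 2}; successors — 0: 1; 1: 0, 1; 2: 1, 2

This is the axiom for a generalized confluence (Geach) condition; its first-order frame correspondent is \forall x \forall y \forall z ((x R^2 y \wedge x R^2 z) \to \exists w (y R^2 w \wedge zRw)).
(F1): fails — uR²u, uR²x but no t with uR²t and xRt.
(F2): fails — w0R²w0, w0R²w0 but no w with w0R²w and w0Rw.
(F3): fails — 0R²2, 0R²0 but no w with 2R²w and 0Rw.
(F4): satisfies the condition.
Valid on: (F4).

(F4)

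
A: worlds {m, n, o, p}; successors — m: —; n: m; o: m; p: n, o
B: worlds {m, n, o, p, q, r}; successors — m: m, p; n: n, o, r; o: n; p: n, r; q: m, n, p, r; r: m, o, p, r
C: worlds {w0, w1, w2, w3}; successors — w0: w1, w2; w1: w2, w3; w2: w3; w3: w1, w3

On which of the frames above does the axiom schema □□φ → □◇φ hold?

B, C

This is the axiom for a generalized confluence (Geach) condition; its first-order frame correspondent is ∀x ∀z (xRz → ∃w (xR²w ∧ zRw)).
A: fails — nRm but no w with nR²w and mRw.
B: satisfies the condition.
C: satisfies the condition.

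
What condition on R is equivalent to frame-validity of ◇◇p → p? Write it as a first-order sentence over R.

∀x ∀y (xR²y → ∃w (y = w ∧ x = w))

This is a Sahlqvist (Geach-type) schema ◇^2□^0p → □^0◇^0p.
Minimal-valuation argument: fix x; take any y with xR^2y and any z with xR^0z. Set V(p) to the set of worlds R-reachable from y in exactly 0 steps. Then □^0p holds at y, so the antecedent holds at x; validity forces ◇^0p at z, giving a w with zR^0w and yR^0w.
First-order correspondent: ∀x ∀y (xR²y → ∃w (y = w ∧ x = w)).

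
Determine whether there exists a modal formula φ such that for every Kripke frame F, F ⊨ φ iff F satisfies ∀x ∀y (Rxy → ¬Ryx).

Not definable by any modal formula

Any modally definable frame class is closed under surjective bounded morphisms.
The 5-cycle (worlds a,b,c,d,e with a→b→c→d→e→a) is asymmetric. Mapping every world to a single reflexive point • is a surjective bounded morphism, and the reflexive point is not asymmetric (R•• but asymmetry requires ¬R••).
So the class is not modally definable.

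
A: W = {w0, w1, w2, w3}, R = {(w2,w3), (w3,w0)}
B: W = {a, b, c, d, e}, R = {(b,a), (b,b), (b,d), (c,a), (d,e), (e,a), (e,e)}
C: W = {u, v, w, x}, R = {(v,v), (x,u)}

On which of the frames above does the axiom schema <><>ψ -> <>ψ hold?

C

The schema corresponds to transitivity: forall x forall y forall z (Rxy & Ryz -> Rxz).
A: fails — Rw2w3 and Rw3w0 but not Rw2w0.
B: fails — Rde and Rea but not Rda.
C: holds.
Valid on: C.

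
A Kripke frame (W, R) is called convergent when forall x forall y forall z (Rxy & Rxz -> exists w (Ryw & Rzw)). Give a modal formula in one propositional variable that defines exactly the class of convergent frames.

◇□r → □◇r

A defining formula is ◇□r → □◇r (the .2 axiom).
Suppose ◇□r→□◇r is valid. Take Rxy, Rxz and set V(r)={w : Ryw}. Then □r at y so ◇□r at x, so □◇r at x, so ◇r at z, giving w with Rzw and Ryw.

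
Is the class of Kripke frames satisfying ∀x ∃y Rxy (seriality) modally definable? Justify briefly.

This is a Sahlqvist condition; the D axiom □p → ◇p defines it.

Yes, by □p → ◇p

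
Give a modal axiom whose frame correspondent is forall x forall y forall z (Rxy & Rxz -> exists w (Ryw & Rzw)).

◇□s → □◇s

The condition is convergence. The .2 schema ◇□s → □◇s defines it.
Suppose ◇□s→□◇s is valid. Take Rxy, Rxz and set V(s)={w : Ryw}. Then □s at y so ◇□s at x, so □◇s at x, so ◇s at z, giving w with Rzw and Ryw.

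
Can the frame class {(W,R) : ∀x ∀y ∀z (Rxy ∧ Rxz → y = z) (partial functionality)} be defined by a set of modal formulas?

Definable; ◇r → □r defines it

The condition is partial functionality. A defining modal formula is ◇r → □r.
Suppose ◇r→□r is valid. Take Rxy, Rxz and set V(r)={y}. Then ◇r at x, so □r at x, so r at z, i.e. z=y.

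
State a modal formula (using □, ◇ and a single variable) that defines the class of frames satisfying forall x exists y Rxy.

□ψ → ◇ψ

The condition is seriality. The D schema □ψ → ◇ψ defines it.
Suppose □ψ→◇ψ is valid. At any x set V(ψ)=W. Then □ψ at x, so ◇ψ at x, so x has a successor.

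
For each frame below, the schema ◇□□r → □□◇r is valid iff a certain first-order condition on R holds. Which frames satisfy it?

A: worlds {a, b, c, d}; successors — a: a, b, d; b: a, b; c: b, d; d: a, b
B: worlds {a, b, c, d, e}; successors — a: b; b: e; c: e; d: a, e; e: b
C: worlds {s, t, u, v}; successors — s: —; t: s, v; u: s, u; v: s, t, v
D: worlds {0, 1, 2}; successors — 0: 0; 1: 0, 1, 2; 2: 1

This is the axiom for a generalized confluence (Geach) condition; its first-order frame correspondent is ∀x ∀y ∀z ((xRy ∧ xR²z) → ∃w (yR²w ∧ zRw)).
A: holds.
B: holds.
C: fails — tRs, tR²s but no w with sR²w and sRw.
D: fails — 1R0, 1R²2 but no w with 0R²w and 2Rw.

A, B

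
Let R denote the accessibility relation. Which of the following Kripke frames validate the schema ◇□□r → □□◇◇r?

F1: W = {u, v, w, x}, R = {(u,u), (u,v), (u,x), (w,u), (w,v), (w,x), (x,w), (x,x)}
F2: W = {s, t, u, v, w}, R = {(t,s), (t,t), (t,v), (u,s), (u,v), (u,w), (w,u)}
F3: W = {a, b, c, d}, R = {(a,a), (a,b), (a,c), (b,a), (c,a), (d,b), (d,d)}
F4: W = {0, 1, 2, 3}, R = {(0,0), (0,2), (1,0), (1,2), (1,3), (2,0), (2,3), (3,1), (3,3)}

The schema corresponds to a generalized confluence (Geach) condition: ∀x ∀y ∀z ((xRy ∧ xR²z) → ∃w (yR²w ∧ zR²w)).
F1: fails — uRu, uR²v but no t with uR²t and vR²t.
F2: fails — tRs, tR²s but no w* with sR²w* and sR²w*.
F3: condition met.
F4: condition met.

F3, F4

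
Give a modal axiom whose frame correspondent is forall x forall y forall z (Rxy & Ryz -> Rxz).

The condition is transitivity. The 4 schema □ψ → □□ψ defines it.
Suppose □ψ→□□ψ is valid. Take Rxy, Ryz and set V(ψ)={w : Rxw}. Then □ψ at x, so □□ψ at x, so □ψ at y, so ψ at z, i.e. Rxz.

□ψ → □□ψ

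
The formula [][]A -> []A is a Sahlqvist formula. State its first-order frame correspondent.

Suppose □□A→□A is valid. Take Rxy and set V(A)={w : xR²w}. Then □□A at x, so □A at x, so A at y, i.e. ∃z(Rxz∧Rzy).

Density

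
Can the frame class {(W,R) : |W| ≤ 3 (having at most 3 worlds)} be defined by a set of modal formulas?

Modal frame validity is preserved under disjoint unions.
Any modal formula valid on each of 4 disjoint one-world frames is valid on their disjoint union (validity is preserved under disjoint unions). Each one-world frame has |W|=1≤3, but the union has |W|=4.
So no modal formula (or set of formulas) defines exactly the |W|≤3 frames.

No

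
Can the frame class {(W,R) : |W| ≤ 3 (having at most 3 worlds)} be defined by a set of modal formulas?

Not modally definable

Modal frame validity is preserved under disjoint unions.
Any modal formula valid on each of 4 disjoint one-world frames is valid on their disjoint union (validity is preserved under disjoint unions). Each one-world frame has |W|=1≤3, but the union has |W|=4.
Hence having at most 3 worlds is not modally definable.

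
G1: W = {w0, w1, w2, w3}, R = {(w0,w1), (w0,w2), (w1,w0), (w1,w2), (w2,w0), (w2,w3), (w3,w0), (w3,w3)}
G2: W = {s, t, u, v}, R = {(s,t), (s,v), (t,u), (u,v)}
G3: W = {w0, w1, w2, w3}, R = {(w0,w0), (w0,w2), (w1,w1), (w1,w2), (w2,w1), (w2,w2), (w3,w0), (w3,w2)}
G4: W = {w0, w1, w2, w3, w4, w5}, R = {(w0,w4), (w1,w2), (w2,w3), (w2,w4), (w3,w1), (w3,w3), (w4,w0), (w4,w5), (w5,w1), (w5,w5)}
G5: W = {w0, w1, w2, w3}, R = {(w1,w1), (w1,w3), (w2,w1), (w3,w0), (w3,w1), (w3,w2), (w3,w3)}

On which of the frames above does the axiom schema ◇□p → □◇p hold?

G3

This is the axiom for convergence; its first-order frame correspondent is ∀x ∀y ∀z (Rxy ∧ Rxz → ∃w (Ryw ∧ Rzw)).
G1: fails — Rw1w2 and Rw1w0 but w2 and w0 have no common successor.
G2: fails — Rsv and Rsv but v and v have no common successor.
G3: holds.
G4: fails — Rw2w4 and Rw2w3 but w4 and w3 have no common successor.
G5: fails — Rw3w1 and Rw3w0 but w1 and w0 have no common successor.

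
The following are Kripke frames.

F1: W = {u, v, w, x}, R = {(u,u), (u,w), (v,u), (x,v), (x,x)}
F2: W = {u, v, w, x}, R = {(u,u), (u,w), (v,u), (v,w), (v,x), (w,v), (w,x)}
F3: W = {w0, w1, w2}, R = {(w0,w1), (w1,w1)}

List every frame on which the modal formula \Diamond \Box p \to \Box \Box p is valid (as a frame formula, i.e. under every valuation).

F3

Frame correspondent (Sahlqvist): \forall x \forall y \forall z ((xRy \wedge x R^2 z) \to \exists w (yRw \wedge z = w)) — i.e. a generalized confluence (Geach) condition.
F1: fails — uRw, uR²u but no t with wRt and u=t.
F2: fails — uRu, uR²v but no t with uRt and v=t.
F3: satisfies the condition.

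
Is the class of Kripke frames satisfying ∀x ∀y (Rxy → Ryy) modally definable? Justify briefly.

Yes: it is shift-reflexivity, defined by the T□ schema □(□p → p).
Suppose □(□p→p) is valid. Take Rxy and set V(p)={w : Ryw}. Then at y, □p holds; since □(□p→p) at x, □p→p at y, so p at y, i.e. Ryy.

Yes, by □(□p → p)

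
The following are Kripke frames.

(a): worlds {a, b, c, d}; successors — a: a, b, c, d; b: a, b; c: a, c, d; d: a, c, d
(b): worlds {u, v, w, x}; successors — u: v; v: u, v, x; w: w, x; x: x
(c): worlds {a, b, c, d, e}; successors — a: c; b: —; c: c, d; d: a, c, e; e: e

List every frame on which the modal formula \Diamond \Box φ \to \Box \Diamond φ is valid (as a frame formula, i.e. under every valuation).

This is the axiom for convergence; its first-order frame correspondent is \forall x \forall y \forall z (Rxy \wedge Rxz \to \exists w (Ryw \wedge Rzw)).
(a): condition met.
(b): fails — Rvu and Rvx but u and x have no common successor.
(c): fails — Rde and Rdc but e and c have no common successor.

(a)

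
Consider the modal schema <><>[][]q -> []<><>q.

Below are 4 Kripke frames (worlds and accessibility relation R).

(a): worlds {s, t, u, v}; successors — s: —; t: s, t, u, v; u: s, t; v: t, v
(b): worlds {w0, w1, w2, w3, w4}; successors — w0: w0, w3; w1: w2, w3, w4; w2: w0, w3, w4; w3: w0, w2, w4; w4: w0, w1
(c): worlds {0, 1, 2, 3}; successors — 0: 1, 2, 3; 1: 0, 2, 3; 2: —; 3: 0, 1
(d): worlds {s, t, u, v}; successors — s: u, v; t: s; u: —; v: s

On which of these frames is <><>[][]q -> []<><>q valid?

The schema corresponds to a generalized confluence (Geach) condition: forall x forall y forall z ((x R^2 y & xRz) -> exists w (y R^2 w & z R^2 w)).
(a): fails — tR²s, tRs but no w with sR²w and sR²w.
(b): satisfies the condition.
(c): fails — 0R²0, 0R2 but no w with 0R²w and 2R²w.
(d): fails — sR²s, sRu but no w with sR²w and uR²w.

(b)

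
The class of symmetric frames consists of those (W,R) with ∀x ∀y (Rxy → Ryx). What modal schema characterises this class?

p → □◇p

This is symmetry; the standard corresponding axiom is B: p → □◇p.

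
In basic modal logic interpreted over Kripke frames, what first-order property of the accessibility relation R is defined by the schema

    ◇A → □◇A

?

the Euclidean property

Suppose ◇A→□◇A is valid. Take Rxy, Rxz and set V(A)={y}. Then ◇A at x, so □◇A at x, so ◇A at z, so some w with Rzw has A; w=y, i.e. Rzy. By symmetry of the argument, Ryz.
The converse is a direct semantic check.
So the correspondent is the Euclidean property.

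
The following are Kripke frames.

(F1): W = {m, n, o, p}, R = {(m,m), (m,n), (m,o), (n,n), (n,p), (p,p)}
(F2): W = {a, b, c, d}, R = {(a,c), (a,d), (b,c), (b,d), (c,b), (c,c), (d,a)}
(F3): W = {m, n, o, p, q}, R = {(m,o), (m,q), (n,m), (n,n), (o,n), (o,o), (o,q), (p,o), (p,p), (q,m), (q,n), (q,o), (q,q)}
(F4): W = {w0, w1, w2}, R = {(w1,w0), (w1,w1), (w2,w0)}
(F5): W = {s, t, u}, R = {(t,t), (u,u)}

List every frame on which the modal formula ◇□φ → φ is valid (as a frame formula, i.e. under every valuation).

Frame correspondent (Sahlqvist): ∀x ∀y (Rxy → Ryx) — i.e. symmetry.
(F1): fails — Rmo but not Rom.
(F2): fails — Rac but not Rca.
(F3): fails — Ron but not Rno.
(F4): fails — Rw1w0 but not Rw0w1.
(F5): ✓.
Valid on: (F5).

(F5)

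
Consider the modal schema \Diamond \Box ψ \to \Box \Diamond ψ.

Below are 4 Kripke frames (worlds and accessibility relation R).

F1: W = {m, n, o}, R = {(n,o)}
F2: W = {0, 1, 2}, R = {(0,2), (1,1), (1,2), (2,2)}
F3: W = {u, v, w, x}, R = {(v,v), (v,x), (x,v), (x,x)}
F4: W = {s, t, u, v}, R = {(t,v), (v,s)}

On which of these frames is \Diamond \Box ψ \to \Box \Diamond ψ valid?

Frame correspondent (Sahlqvist): \forall x \forall y \forall z (Rxy \wedge Rxz \to \exists w (Ryw \wedge Rzw)) — i.e. convergence.
F1: fails — Rno and Rno but o and o have no common successor.
F2: condition met.
F3: condition met.
F4: fails — Rvs and Rvs but s and s have no common successor.
Valid on: F2, F3.

F2, F3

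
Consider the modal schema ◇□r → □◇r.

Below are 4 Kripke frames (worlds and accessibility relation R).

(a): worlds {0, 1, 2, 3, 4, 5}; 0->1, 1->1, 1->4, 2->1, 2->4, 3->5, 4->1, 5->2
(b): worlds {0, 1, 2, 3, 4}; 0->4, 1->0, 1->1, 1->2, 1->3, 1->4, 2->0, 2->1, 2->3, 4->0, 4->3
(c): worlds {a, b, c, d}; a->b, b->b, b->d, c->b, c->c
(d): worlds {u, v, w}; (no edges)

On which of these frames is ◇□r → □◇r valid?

(a), (d)

This is the axiom for convergence; its first-order frame correspondent is ∀x ∀y ∀z (Rxy ∧ Rxz → ∃w (Ryw ∧ Rzw)).
(a): ✓.
(b): fails — R10 and R12 but 0 and 2 have no common successor.
(c): fails — Rbb and Rbd but b and d have no common successor.
(d): ✓.
Valid on: (a), (d).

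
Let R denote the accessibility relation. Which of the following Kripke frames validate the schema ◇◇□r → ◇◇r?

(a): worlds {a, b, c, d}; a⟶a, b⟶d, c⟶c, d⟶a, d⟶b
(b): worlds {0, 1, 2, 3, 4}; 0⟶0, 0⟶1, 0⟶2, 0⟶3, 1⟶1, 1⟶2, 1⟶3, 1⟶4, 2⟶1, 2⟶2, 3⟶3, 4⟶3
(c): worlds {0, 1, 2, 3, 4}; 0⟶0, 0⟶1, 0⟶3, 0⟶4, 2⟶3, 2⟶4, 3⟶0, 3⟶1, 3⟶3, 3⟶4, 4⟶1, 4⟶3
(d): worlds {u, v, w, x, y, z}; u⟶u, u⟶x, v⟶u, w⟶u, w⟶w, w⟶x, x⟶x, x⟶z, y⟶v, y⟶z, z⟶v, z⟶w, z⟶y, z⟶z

Frame correspondent (Sahlqvist): ∀x ∀y (xR²y → ∃w (yRw ∧ xR²w)) — i.e. a generalized confluence (Geach) condition.
(a): fails — bR²b but no w with bRw and bR²w.
(b): holds.
(c): fails — 0R²1 but no w with 1Rw and 0R²w.
(d): fails — xR²v but no t with vRt and xR²t.

(b)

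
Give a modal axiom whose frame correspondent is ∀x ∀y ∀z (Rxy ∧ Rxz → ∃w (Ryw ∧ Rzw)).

◇□s → □◇s

This is convergence; the standard corresponding axiom is .2: ◇□s → □◇s.
Suppose ◇□s→□◇s is valid. Take Rxy, Rxz and set V(s)={w : Ryw}. Then □s at y so ◇□s at x, so □◇s at x, so ◇s at z, giving w with Rzw and Ryw.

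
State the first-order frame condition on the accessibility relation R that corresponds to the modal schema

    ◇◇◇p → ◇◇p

This is a Sahlqvist (Geach-type) schema ◇^3□^0p → □^0◇^2p.
First-order correspondent: ∀x ∀y (xR³y → ∃w (y = w ∧ xR²w)).

∀x ∀y (xR³y → ∃w (y = w ∧ xR²w))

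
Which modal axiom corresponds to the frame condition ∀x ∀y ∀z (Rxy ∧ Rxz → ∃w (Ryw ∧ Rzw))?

◇□q → □◇q

This is convergence; the standard corresponding axiom is .2: ◇□q → □◇q.
Suppose ◇□q→□◇q is valid. Take Rxy, Rxz and set V(q)={w : Ryw}. Then □q at y so ◇□q at x, so □◇q at x, so ◇q at z, giving w with Rzw and Ryw.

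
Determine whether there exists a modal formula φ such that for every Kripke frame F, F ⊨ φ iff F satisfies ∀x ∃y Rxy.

The condition is seriality. A defining modal formula is □q → ◇q.

Yes — defined by □q → ◇q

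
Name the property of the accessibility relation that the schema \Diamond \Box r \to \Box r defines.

the Euclidean property: \forall x \forall y \forall z (Rxy \wedge Rxz \to Ryz)

Equivalently (dual form): ◇r → □◇r.
Suppose ◇r→□◇r is valid. Take Rxy, Rxz and set V(r)={y}. Then ◇r at x, so □◇r at x, so ◇r at z, so some w with Rzw has r; w=y, i.e. Rzy. By symmetry of the argument, Ryz.
Conversely, any frame satisfying \forall x \forall y \forall z (Rxy \wedge Rxz \to Ryz) validates the schema.
So the correspondent is the Euclidean property.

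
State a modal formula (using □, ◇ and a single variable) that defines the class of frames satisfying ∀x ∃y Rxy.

This is seriality; the standard corresponding axiom is D: □ψ → ◇ψ.
Suppose □ψ→◇ψ is valid. At any x set V(ψ)=W. Then □ψ at x, so ◇ψ at x, so x has a successor.

□ψ → ◇ψ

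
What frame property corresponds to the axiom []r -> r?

This schema is the T axiom.
Its frame correspondent is reflexivity — forall x Rxx.

reflexivity: forall x Rxx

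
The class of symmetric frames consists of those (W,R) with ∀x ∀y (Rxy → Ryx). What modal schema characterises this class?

This is symmetry; the standard corresponding axiom is B: ψ → □◇ψ.
Suppose ψ→□◇ψ is valid. Take Rxy and set V(ψ)={x}. Then ψ at x, so □◇ψ at x, so ◇ψ at y, so some z with Ryz has ψ; z=x, i.e. Ryx.

ψ → □◇ψ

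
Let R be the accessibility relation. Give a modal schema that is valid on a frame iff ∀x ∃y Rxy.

□p → ◇p

This is seriality; the standard corresponding axiom is D: □p → ◇p.
Suppose □p→◇p is valid. At any x set V(p)=W. Then □p at x, so ◇p at x, so x has a successor.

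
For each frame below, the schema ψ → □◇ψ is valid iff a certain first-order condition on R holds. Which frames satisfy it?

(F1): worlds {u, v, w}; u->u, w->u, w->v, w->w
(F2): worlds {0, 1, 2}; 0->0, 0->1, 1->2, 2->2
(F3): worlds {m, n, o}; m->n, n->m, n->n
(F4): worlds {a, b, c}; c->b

This is the axiom for symmetry; its first-order frame correspondent is ∀x ∀y (Rxy → Ryx).
(F1): fails — Rwu but not Ruw.
(F2): fails — R01 but not R10.
(F3): satisfies the condition.
(F4): fails — Rcb but not Rbc.
Valid on: (F3).

(F3)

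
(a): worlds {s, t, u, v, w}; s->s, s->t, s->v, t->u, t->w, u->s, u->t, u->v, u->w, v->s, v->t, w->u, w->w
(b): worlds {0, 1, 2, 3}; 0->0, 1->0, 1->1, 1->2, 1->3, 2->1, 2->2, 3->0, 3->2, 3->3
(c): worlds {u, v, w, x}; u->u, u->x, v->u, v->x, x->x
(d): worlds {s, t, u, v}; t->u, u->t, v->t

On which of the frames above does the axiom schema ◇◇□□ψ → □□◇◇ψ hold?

(a), (b), (c), (d)

This is the axiom for a generalized confluence (Geach) condition; its first-order frame correspondent is ∀x ∀y ∀z ((xR²y ∧ xR²z) → ∃w (yR²w ∧ zR²w)).
(a): condition met.
(b): condition met.
(c): condition met.
(d): condition met.
Valid on: (a), (b), (c), (d).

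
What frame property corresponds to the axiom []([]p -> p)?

Suppose □(□p→p) is valid. Take Rxy and set V(p)={w : Ryw}. Then at y, □p holds; since □(□p→p) at x, □p→p at y, so p at y, i.e. Ryy.
Conversely, any frame satisfying forall x forall y (Rxy -> Ryy) validates the schema.
Frame condition: forall x forall y (Rxy -> Ryy).

Shift-reflexivity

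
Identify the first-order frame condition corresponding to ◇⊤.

◇⊤ holds at w iff w has a successor, so frame-validity of ◇⊤ is exactly seriality. Equivalently via □r → ◇r:
Suppose □r→◇r is valid. At any x set V(r)=W. Then □r at x, so ◇r at x, so x has a successor.

seriality: ∀x ∃y Rxy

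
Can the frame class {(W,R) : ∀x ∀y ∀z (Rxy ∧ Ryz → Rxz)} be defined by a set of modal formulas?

The condition is transitivity. A defining modal formula is □q → □□q.

Yes, by □q → □□q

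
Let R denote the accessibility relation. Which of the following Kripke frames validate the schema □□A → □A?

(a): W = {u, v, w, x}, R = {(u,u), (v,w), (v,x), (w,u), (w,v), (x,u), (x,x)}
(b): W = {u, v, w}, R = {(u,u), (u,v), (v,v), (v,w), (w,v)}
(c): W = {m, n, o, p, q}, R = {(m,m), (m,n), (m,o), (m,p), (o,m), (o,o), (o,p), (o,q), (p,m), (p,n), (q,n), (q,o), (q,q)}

The schema corresponds to density: ∀x ∀y (Rxy → ∃z (Rxz ∧ Rzy)).
(a): fails — Rvw but no z with Rvz and Rzw.
(b): holds.
(c): holds.

(b), (c)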